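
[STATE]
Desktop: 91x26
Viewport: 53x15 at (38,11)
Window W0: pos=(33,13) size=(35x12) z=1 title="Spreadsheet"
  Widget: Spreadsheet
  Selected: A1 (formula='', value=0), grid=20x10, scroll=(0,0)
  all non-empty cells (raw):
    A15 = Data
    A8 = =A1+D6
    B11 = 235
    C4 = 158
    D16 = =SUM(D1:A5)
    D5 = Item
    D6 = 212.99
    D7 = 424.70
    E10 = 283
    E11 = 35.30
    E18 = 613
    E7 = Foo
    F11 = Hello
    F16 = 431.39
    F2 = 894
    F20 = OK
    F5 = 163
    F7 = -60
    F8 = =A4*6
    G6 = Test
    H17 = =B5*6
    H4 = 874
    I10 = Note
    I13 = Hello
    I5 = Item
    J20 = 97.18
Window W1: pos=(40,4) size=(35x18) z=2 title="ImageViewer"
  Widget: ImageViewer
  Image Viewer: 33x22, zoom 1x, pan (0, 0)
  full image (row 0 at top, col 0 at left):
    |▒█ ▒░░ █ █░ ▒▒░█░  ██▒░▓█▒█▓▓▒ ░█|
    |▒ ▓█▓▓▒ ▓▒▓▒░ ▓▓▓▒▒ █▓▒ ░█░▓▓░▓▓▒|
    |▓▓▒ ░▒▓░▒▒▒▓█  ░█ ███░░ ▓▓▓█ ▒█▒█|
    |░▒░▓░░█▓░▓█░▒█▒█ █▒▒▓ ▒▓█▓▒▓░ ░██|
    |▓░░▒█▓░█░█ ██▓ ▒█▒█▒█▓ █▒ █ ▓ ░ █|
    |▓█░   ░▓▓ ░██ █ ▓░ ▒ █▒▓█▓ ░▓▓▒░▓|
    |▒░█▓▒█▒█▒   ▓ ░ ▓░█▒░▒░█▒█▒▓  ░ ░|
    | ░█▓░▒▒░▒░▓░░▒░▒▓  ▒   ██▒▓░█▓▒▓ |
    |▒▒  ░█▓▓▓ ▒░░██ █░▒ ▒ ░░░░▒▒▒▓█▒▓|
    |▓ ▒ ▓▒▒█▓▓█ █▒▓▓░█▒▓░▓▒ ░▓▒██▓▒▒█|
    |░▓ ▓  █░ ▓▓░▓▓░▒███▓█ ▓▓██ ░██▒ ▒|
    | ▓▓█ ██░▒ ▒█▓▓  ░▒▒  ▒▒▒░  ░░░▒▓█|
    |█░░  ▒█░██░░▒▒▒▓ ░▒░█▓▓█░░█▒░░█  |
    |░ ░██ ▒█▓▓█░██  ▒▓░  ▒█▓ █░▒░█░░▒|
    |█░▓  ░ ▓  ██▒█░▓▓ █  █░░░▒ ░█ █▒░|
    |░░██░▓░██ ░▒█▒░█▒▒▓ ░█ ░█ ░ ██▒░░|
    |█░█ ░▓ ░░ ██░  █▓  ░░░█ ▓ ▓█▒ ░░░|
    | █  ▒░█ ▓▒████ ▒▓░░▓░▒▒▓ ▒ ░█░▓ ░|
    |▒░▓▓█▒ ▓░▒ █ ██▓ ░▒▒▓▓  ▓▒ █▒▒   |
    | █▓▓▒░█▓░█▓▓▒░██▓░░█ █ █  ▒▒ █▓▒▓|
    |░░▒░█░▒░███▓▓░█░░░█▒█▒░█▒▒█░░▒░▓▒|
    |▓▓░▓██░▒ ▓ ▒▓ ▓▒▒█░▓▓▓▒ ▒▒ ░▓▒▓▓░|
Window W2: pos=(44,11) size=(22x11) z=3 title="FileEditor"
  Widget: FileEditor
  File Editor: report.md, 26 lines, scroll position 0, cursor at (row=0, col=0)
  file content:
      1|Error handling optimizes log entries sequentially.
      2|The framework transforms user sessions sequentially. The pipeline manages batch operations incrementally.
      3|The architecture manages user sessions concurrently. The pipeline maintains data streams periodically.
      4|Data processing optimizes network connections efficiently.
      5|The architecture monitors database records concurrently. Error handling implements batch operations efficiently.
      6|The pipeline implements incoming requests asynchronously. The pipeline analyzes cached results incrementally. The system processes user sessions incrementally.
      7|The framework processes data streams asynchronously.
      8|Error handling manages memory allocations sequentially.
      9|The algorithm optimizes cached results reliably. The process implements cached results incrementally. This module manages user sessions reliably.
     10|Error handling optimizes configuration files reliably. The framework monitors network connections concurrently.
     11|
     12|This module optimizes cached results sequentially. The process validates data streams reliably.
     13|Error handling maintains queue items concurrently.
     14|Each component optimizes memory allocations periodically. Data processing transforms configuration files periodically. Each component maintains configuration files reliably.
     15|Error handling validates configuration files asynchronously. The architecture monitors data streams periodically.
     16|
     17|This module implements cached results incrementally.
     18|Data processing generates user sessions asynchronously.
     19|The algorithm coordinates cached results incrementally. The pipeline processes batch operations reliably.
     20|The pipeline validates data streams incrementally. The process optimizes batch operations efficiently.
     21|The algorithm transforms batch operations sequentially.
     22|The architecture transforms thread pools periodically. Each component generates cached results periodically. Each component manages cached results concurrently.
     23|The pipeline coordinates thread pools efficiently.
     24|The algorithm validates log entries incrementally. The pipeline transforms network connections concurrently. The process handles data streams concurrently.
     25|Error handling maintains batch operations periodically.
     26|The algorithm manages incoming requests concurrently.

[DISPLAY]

  ┃▓░░┏━━━━━━━━━━━━━━━━━━━━┓ █ ▓ ░ █┃                
  ┃▓█░┃ FileEditor         ┃▓ ░▓▓▒░▓┃                
━━┃▒░█┠────────────────────┨█▒▓  ░ ░┃                
ea┃ ░█┃█rror handling opti▲┃▒▓░█▓▒▓ ┃                
──┃▒▒ ┃The framework trans█┃░▒▒▒▓█▒▓┃                
  ┃▓ ▒┃The architecture ma░┃▓▒██▓▒▒█┃                
  ┃░▓ ┃Data processing opt░┃█ ░██▒ ▒┃                
--┃ ▓▓┃The architecture mo░┃  ░░░▒▓█┃                
  ┃█░░┃The pipeline implem░┃░█▒░░█  ┃                
  ┃░ ░┃The framework proce▼┃█░▒░█░░▒┃                
  ┗━━━┗━━━━━━━━━━━━━━━━━━━━┛━━━━━━━━┛                
       0       0     158     ┃                       
       0       0       0Item ┃                       
━━━━━━━━━━━━━━━━━━━━━━━━━━━━━┛                       
                                                     


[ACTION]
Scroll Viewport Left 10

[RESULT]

            ┃▓░░┏━━━━━━━━━━━━━━━━━━━━┓ █ ▓ ░ █┃      
            ┃▓█░┃ FileEditor         ┃▓ ░▓▓▒░▓┃      
     ┏━━━━━━┃▒░█┠────────────────────┨█▒▓  ░ ░┃      
     ┃ Sprea┃ ░█┃█rror handling opti▲┃▒▓░█▓▒▓ ┃      
     ┠──────┃▒▒ ┃The framework trans█┃░▒▒▒▓█▒▓┃      
     ┃A1:   ┃▓ ▒┃The architecture ma░┃▓▒██▓▒▒█┃      
     ┃      ┃░▓ ┃Data processing opt░┃█ ░██▒ ▒┃      
     ┃------┃ ▓▓┃The architecture mo░┃  ░░░▒▓█┃      
     ┃  1   ┃█░░┃The pipeline implem░┃░█▒░░█  ┃      
     ┃  2   ┃░ ░┃The framework proce▼┃█░▒░█░░▒┃      
     ┃  3   ┗━━━┗━━━━━━━━━━━━━━━━━━━━┛━━━━━━━━┛      
     ┃  4        0       0     158     ┃             
     ┃  5        0       0       0Item ┃             
     ┗━━━━━━━━━━━━━━━━━━━━━━━━━━━━━━━━━┛             
                                                     


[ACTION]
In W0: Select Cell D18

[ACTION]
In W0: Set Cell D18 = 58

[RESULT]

            ┃▓░░┏━━━━━━━━━━━━━━━━━━━━┓ █ ▓ ░ █┃      
            ┃▓█░┃ FileEditor         ┃▓ ░▓▓▒░▓┃      
     ┏━━━━━━┃▒░█┠────────────────────┨█▒▓  ░ ░┃      
     ┃ Sprea┃ ░█┃█rror handling opti▲┃▒▓░█▓▒▓ ┃      
     ┠──────┃▒▒ ┃The framework trans█┃░▒▒▒▓█▒▓┃      
     ┃D18: 5┃▓ ▒┃The architecture ma░┃▓▒██▓▒▒█┃      
     ┃      ┃░▓ ┃Data processing opt░┃█ ░██▒ ▒┃      
     ┃------┃ ▓▓┃The architecture mo░┃  ░░░▒▓█┃      
     ┃  1   ┃█░░┃The pipeline implem░┃░█▒░░█  ┃      
     ┃  2   ┃░ ░┃The framework proce▼┃█░▒░█░░▒┃      
     ┃  3   ┗━━━┗━━━━━━━━━━━━━━━━━━━━┛━━━━━━━━┛      
     ┃  4        0       0     158     ┃             
     ┃  5        0       0       0Item ┃             
     ┗━━━━━━━━━━━━━━━━━━━━━━━━━━━━━━━━━┛             
                                                     


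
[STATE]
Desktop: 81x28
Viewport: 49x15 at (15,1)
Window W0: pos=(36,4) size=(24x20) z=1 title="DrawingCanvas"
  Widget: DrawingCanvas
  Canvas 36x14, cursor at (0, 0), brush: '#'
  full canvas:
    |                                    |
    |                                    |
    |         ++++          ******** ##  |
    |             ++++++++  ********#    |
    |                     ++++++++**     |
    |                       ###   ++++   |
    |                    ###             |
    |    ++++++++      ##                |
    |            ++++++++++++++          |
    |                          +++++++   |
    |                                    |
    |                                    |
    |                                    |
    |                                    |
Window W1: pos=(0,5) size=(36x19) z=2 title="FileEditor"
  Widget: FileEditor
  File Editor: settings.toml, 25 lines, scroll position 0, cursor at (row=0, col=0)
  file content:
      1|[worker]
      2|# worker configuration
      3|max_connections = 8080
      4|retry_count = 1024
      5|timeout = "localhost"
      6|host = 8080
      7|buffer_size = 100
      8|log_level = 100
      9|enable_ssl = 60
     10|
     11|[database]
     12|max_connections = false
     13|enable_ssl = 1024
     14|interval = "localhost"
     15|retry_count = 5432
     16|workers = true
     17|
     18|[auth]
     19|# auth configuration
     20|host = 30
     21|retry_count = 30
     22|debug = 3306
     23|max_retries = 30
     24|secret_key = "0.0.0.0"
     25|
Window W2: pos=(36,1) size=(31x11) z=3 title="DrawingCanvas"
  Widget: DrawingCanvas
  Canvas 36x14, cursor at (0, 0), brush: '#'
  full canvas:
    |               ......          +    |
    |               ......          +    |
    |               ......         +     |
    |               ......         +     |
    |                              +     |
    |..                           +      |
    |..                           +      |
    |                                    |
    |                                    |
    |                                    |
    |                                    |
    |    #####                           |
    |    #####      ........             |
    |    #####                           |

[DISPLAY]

                     ┏━━━━━━━━━━━━━━━━━━━━━━━━━━━
                     ┃ DrawingCanvas             
                     ┠───────────────────────────
                     ┃+              ......      
━━━━━━━━━━━━━━━━━━━━┓┃               ......      
                    ┃┃               ......      
────────────────────┨┃               ......      
                   ▲┃┃                           
guration           █┃┃..                         
s = 8080           ░┃┃..                         
1024               ░┃┗━━━━━━━━━━━━━━━━━━━━━━━━━━━
alhost"            ░┃┃                      ┃    
                   ░┃┃                    ##┃    
100                ░┃┃    ++++++++      ##  ┃    
0                  ░┃┃            ++++++++++┃    


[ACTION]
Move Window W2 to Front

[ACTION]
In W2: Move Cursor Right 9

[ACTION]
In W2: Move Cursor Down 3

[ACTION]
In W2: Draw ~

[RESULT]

                     ┏━━━━━━━━━━━━━━━━━━━━━━━━━━━
                     ┃ DrawingCanvas             
                     ┠───────────────────────────
                     ┃               ......      
━━━━━━━━━━━━━━━━━━━━┓┃               ......      
                    ┃┃               ......      
────────────────────┨┃         ~     ......      
                   ▲┃┃                           
guration           █┃┃..                         
s = 8080           ░┃┃..                         
1024               ░┃┗━━━━━━━━━━━━━━━━━━━━━━━━━━━
alhost"            ░┃┃                      ┃    
                   ░┃┃                    ##┃    
100                ░┃┃    ++++++++      ##  ┃    
0                  ░┃┃            ++++++++++┃    


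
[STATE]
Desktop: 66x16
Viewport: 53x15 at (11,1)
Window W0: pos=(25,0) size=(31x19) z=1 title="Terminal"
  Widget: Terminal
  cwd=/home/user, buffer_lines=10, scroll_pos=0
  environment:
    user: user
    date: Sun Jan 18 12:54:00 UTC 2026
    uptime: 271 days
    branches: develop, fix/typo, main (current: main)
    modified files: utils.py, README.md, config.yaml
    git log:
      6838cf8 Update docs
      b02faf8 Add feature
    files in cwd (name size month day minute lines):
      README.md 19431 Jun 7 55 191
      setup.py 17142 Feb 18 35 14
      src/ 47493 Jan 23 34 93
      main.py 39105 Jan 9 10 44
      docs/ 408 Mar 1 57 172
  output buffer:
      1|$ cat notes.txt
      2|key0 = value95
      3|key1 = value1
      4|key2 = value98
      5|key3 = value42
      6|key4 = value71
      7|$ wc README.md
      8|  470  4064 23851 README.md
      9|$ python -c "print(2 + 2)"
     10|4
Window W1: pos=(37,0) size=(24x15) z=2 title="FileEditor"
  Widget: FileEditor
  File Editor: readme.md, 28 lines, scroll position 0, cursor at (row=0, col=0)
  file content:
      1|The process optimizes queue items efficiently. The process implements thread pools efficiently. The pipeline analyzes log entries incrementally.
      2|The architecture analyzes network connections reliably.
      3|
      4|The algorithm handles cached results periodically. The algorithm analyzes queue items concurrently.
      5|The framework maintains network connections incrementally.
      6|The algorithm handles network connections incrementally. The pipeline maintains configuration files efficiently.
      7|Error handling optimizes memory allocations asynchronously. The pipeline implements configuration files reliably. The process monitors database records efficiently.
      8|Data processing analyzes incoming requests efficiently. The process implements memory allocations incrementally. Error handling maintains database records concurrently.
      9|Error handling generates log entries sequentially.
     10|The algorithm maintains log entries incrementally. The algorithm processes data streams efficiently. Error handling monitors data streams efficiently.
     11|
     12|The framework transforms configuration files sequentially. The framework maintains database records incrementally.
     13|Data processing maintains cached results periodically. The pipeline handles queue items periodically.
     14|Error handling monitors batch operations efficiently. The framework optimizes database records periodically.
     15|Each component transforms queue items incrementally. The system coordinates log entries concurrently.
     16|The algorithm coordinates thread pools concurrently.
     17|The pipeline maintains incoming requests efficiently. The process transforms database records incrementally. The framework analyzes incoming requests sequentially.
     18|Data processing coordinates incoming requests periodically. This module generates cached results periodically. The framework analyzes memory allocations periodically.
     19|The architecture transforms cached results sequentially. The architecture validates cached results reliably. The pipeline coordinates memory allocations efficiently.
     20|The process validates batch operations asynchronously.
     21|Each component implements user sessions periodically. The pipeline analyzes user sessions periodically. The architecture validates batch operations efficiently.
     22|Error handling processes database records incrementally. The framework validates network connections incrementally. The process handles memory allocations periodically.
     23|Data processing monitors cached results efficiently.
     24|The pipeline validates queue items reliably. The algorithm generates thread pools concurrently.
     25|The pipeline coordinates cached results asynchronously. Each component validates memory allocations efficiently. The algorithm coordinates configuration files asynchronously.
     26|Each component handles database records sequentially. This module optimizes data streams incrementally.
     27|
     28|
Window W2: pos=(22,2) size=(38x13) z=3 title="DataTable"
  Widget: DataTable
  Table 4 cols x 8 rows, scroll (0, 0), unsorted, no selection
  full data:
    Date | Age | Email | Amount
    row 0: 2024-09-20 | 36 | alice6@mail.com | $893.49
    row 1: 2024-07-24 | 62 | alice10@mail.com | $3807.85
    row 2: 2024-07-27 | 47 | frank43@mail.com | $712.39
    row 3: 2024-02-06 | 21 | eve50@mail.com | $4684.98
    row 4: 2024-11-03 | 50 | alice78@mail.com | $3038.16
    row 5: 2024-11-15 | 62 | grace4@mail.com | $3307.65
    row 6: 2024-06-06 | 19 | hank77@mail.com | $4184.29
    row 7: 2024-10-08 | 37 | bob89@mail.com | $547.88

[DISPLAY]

              ┃ Terminal  ┃ FileEditor           ┃   
           ┏━━━━━━━━━━━━━━━━━━━━━━━━━━━━━━━━━━━━┓┨   
           ┃ DataTable                          ┃┃   
           ┠────────────────────────────────────┨┃   
           ┃Date      │Age│Email           │Amou┃┃   
           ┃──────────┼───┼────────────────┼────┃┃   
           ┃2024-09-20│36 │alice6@mail.com │$893┃┃   
           ┃2024-07-24│62 │alice10@mail.com│$380┃┃   
           ┃2024-07-27│47 │frank43@mail.com│$712┃┃   
           ┃2024-02-06│21 │eve50@mail.com  │$468┃┃   
           ┃2024-11-03│50 │alice78@mail.com│$303┃┃   
           ┃2024-11-15│62 │grace4@mail.com │$330┃┃   
           ┃2024-06-06│19 │hank77@mail.com │$418┃┃   
           ┗━━━━━━━━━━━━━━━━━━━━━━━━━━━━━━━━━━━━┛┛   
              ┃                             ┃        


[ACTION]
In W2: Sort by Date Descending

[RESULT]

              ┃ Terminal  ┃ FileEditor           ┃   
           ┏━━━━━━━━━━━━━━━━━━━━━━━━━━━━━━━━━━━━┓┨   
           ┃ DataTable                          ┃┃   
           ┠────────────────────────────────────┨┃   
           ┃Date     ▼│Age│Email           │Amou┃┃   
           ┃──────────┼───┼────────────────┼────┃┃   
           ┃2024-11-15│62 │grace4@mail.com │$330┃┃   
           ┃2024-11-03│50 │alice78@mail.com│$303┃┃   
           ┃2024-10-08│37 │bob89@mail.com  │$547┃┃   
           ┃2024-09-20│36 │alice6@mail.com │$893┃┃   
           ┃2024-07-27│47 │frank43@mail.com│$712┃┃   
           ┃2024-07-24│62 │alice10@mail.com│$380┃┃   
           ┃2024-06-06│19 │hank77@mail.com │$418┃┃   
           ┗━━━━━━━━━━━━━━━━━━━━━━━━━━━━━━━━━━━━┛┛   
              ┃                             ┃        


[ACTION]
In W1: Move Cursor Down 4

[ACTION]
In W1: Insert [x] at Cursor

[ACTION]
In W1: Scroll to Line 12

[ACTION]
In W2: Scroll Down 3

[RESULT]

              ┃ Terminal  ┃ FileEditor           ┃   
           ┏━━━━━━━━━━━━━━━━━━━━━━━━━━━━━━━━━━━━┓┨   
           ┃ DataTable                          ┃┃   
           ┠────────────────────────────────────┨┃   
           ┃Date     ▼│Age│Email           │Amou┃┃   
           ┃──────────┼───┼────────────────┼────┃┃   
           ┃2024-11-03│50 │alice78@mail.com│$303┃┃   
           ┃2024-10-08│37 │bob89@mail.com  │$547┃┃   
           ┃2024-09-20│36 │alice6@mail.com │$893┃┃   
           ┃2024-07-27│47 │frank43@mail.com│$712┃┃   
           ┃2024-07-24│62 │alice10@mail.com│$380┃┃   
           ┃2024-06-06│19 │hank77@mail.com │$418┃┃   
           ┃2024-02-06│21 │eve50@mail.com  │$468┃┃   
           ┗━━━━━━━━━━━━━━━━━━━━━━━━━━━━━━━━━━━━┛┛   
              ┃                             ┃        


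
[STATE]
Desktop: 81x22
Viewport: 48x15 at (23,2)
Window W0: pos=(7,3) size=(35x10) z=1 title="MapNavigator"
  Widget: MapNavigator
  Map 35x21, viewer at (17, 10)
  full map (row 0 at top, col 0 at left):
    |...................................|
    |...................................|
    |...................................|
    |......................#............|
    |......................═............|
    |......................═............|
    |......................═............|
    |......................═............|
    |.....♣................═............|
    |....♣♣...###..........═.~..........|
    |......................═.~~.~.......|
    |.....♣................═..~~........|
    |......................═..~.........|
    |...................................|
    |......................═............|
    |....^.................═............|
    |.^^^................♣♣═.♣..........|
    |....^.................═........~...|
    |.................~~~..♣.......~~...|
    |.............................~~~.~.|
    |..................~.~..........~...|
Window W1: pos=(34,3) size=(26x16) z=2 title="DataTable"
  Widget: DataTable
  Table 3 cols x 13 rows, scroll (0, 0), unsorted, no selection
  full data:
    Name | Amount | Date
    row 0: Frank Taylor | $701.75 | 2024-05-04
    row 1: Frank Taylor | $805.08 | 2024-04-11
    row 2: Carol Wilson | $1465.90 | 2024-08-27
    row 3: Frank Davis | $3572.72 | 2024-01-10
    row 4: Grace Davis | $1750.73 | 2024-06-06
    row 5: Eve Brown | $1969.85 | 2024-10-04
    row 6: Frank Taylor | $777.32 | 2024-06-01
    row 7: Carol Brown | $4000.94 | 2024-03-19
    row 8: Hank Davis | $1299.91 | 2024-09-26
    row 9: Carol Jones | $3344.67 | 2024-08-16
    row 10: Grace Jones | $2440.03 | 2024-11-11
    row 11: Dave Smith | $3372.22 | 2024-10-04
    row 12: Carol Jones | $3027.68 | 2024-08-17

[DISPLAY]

                                                
━━━━━━━━━━━┏━━━━━━━━━━━━━━━━━━━━━━━━┓           
           ┃ DataTable              ┃           
───────────┠────────────────────────┨           
......═....┃Name        │Amount  │Da┃           
......═....┃────────────┼────────┼──┃           
......═.~..┃Frank Taylor│$701.75 │20┃           
.@....═.~~.┃Frank Taylor│$805.08 │20┃           
......═..~~┃Carol Wilson│$1465.90│20┃           
......═..~.┃Frank Davis │$3572.72│20┃           
━━━━━━━━━━━┃Grace Davis │$1750.73│20┃           
           ┃Eve Brown   │$1969.85│20┃           
           ┃Frank Taylor│$777.32 │20┃           
           ┃Carol Brown │$4000.94│20┃           
           ┃Hank Davis  │$1299.91│20┃           


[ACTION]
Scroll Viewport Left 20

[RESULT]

                                                
    ┏━━━━━━━━━━━━━━━━━━━━━━━━━━┏━━━━━━━━━━━━━━━━
    ┃ MapNavigator             ┃ DataTable      
    ┠──────────────────────────┠────────────────
    ┃.....................═....┃Name        │Amo
    ┃....♣................═....┃────────────┼───
    ┃...♣♣...###..........═.~..┃Frank Taylor│$70
    ┃................@....═.~~.┃Frank Taylor│$80
    ┃....♣................═..~~┃Carol Wilson│$14
    ┃.....................═..~.┃Frank Davis │$35
    ┗━━━━━━━━━━━━━━━━━━━━━━━━━━┃Grace Davis │$17
                               ┃Eve Brown   │$19
                               ┃Frank Taylor│$77
                               ┃Carol Brown │$40
                               ┃Hank Davis  │$12


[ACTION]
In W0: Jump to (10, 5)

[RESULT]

                                                
    ┏━━━━━━━━━━━━━━━━━━━━━━━━━━┏━━━━━━━━━━━━━━━━
    ┃ MapNavigator             ┃ DataTable      
    ┠──────────────────────────┠────────────────
    ┃      ....................┃Name        │Amo
    ┃      ....................┃────────────┼───
    ┃      ....................┃Frank Taylor│$70
    ┃      ..........@.........┃Frank Taylor│$80
    ┃      ....................┃Carol Wilson│$14
    ┃      ....................┃Frank Davis │$35
    ┗━━━━━━━━━━━━━━━━━━━━━━━━━━┃Grace Davis │$17
                               ┃Eve Brown   │$19
                               ┃Frank Taylor│$77
                               ┃Carol Brown │$40
                               ┃Hank Davis  │$12


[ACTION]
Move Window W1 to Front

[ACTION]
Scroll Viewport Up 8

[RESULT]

                                                
                                                
                                                
    ┏━━━━━━━━━━━━━━━━━━━━━━━━━━┏━━━━━━━━━━━━━━━━
    ┃ MapNavigator             ┃ DataTable      
    ┠──────────────────────────┠────────────────
    ┃      ....................┃Name        │Amo
    ┃      ....................┃────────────┼───
    ┃      ....................┃Frank Taylor│$70
    ┃      ..........@.........┃Frank Taylor│$80
    ┃      ....................┃Carol Wilson│$14
    ┃      ....................┃Frank Davis │$35
    ┗━━━━━━━━━━━━━━━━━━━━━━━━━━┃Grace Davis │$17
                               ┃Eve Brown   │$19
                               ┃Frank Taylor│$77


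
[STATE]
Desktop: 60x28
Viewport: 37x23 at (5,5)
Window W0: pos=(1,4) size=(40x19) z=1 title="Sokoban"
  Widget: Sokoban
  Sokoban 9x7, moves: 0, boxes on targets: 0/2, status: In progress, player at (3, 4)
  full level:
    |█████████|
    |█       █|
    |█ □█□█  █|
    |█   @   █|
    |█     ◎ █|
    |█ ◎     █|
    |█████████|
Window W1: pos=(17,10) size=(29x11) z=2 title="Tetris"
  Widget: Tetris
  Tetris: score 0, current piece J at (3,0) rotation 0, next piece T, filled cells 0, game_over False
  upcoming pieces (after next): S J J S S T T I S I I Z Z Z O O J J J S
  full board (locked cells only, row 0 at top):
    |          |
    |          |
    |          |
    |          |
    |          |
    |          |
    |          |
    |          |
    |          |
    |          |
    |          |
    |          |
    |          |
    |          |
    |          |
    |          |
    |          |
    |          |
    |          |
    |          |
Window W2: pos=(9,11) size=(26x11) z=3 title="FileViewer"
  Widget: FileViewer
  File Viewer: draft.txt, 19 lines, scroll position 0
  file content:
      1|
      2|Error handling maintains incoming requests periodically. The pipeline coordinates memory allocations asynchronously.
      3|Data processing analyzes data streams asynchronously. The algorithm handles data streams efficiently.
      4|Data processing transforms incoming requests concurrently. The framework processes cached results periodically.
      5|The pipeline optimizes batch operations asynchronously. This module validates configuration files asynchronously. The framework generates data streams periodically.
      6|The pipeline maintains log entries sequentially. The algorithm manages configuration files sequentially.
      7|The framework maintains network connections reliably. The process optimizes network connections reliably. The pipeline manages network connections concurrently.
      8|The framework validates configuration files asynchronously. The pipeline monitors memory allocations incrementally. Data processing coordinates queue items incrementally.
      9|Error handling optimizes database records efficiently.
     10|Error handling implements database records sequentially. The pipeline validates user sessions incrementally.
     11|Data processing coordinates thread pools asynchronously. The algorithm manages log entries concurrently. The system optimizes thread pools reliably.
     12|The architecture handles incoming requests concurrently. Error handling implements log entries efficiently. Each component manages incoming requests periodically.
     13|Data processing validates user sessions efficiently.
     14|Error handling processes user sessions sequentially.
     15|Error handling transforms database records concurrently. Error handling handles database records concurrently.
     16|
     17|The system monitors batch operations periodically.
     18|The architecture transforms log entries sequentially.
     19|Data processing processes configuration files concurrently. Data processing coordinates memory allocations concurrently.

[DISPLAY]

koban                              ┃ 
───────────────────────────────────┨ 
██████                             ┃ 
     █                             ┃ 
█□█  █                             ┃ 
 @   █      ┏━━━━━━━━━━━━━━━━━━━━━━━━
   ◎┏━━━━━━━━━━━━━━━━━━━━━━━━┓       
    ┃ FileViewer             ┃───────
████┠────────────────────────┨       
es: ┃                       ▲┃       
    ┃Error handling maintain█┃       
    ┃Data processing analyze░┃       
    ┃Data processing transfo░┃       
    ┃The pipeline optimizes ░┃       
    ┃The pipeline maintains ░┃       
    ┃The framework maintains▼┃━━━━━━━
    ┗━━━━━━━━━━━━━━━━━━━━━━━━┛     ┃ 
━━━━━━━━━━━━━━━━━━━━━━━━━━━━━━━━━━━┛ 
                                     
                                     
                                     
                                     
                                     


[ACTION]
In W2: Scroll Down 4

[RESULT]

koban                              ┃ 
───────────────────────────────────┨ 
██████                             ┃ 
     █                             ┃ 
█□█  █                             ┃ 
 @   █      ┏━━━━━━━━━━━━━━━━━━━━━━━━
   ◎┏━━━━━━━━━━━━━━━━━━━━━━━━┓       
    ┃ FileViewer             ┃───────
████┠────────────────────────┨       
es: ┃The pipeline optimizes ▲┃       
    ┃The pipeline maintains ░┃       
    ┃The framework maintains█┃       
    ┃The framework validates░┃       
    ┃Error handling optimize░┃       
    ┃Error handling implemen░┃       
    ┃Data processing coordin▼┃━━━━━━━
    ┗━━━━━━━━━━━━━━━━━━━━━━━━┛     ┃ 
━━━━━━━━━━━━━━━━━━━━━━━━━━━━━━━━━━━┛ 
                                     
                                     
                                     
                                     
                                     


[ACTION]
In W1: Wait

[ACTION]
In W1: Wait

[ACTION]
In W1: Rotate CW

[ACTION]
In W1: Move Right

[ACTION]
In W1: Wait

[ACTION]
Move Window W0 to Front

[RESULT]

koban                              ┃ 
───────────────────────────────────┨ 
██████                             ┃ 
     █                             ┃ 
█□█  █                             ┃ 
 @   █                             ┃━
   ◎ █                             ┃ 
     █                             ┃─
██████                             ┃ 
es: 0  0/2                         ┃ 
                                   ┃ 
                                   ┃ 
                                   ┃ 
                                   ┃ 
                                   ┃ 
                                   ┃━
                                   ┃ 
━━━━━━━━━━━━━━━━━━━━━━━━━━━━━━━━━━━┛ 
                                     
                                     
                                     
                                     
                                     


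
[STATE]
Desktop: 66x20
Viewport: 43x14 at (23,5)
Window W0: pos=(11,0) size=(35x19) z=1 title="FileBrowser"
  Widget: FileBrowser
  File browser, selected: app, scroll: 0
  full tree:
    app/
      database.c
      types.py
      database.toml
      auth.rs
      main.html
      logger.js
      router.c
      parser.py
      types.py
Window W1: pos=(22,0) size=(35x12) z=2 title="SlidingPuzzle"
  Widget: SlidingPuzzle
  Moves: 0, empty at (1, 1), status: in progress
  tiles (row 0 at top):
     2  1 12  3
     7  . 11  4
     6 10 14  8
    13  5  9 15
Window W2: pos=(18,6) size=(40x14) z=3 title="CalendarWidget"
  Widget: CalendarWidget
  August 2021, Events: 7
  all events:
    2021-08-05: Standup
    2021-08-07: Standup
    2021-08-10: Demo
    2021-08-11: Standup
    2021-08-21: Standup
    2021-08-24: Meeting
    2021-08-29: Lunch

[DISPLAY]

├────┼────┼────┼────┤            ┃         
━━━━━━━━━━━━━━━━━━━━━━━━━━━━━━━━━━┓        
endarWidget                       ┃        
──────────────────────────────────┨        
         August 2021              ┃        
u We Th Fr Sa Su                  ┃        
               1                  ┃        
3  4  5*  6  7*  8                ┃        
0* 11* 12 13 14 15                ┃        
7 18 19 20 21* 22                 ┃        
4* 25 26 27 28 29*                ┃        
1                                 ┃        
                                  ┃        
                                  ┃        


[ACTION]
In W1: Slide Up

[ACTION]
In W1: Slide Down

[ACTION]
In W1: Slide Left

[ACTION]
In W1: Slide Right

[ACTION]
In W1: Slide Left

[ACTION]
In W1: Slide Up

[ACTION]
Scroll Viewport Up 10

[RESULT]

━━━━━━━━━━━━━━━━━━━━━━━━━━━━━━━━━┓         
 SlidingPuzzle                   ┃         
─────────────────────────────────┨         
┌────┬────┬────┬────┐            ┃         
│  2 │  1 │ 12 │  3 │            ┃         
├────┼────┼────┼────┤            ┃         
━━━━━━━━━━━━━━━━━━━━━━━━━━━━━━━━━━┓        
endarWidget                       ┃        
──────────────────────────────────┨        
         August 2021              ┃        
u We Th Fr Sa Su                  ┃        
               1                  ┃        
3  4  5*  6  7*  8                ┃        
0* 11* 12 13 14 15                ┃        


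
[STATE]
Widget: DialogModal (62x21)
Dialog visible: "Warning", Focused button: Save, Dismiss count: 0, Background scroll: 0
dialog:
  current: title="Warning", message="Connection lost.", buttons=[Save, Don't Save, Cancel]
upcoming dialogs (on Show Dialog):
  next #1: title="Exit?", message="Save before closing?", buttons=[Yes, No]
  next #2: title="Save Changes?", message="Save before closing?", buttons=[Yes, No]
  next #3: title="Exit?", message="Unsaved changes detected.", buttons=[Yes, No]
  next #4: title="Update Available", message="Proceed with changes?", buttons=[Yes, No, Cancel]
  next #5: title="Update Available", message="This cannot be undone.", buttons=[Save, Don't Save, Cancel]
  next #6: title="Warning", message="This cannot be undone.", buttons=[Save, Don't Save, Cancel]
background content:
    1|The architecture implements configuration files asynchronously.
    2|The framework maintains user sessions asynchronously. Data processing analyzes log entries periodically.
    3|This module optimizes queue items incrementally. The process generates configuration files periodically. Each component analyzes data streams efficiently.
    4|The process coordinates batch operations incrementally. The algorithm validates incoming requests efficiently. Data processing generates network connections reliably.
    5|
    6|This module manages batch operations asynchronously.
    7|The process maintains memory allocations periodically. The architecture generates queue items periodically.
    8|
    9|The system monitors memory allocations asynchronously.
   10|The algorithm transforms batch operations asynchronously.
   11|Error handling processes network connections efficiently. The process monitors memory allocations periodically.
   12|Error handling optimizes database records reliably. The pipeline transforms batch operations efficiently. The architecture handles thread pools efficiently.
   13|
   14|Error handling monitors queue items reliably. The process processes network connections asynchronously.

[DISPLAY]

The architecture implements configuration files asynchronously
The framework maintains user sessions asynchronously. Data pro
This module optimizes queue items incrementally. The process g
The process coordinates batch operations incrementally. The al
                                                              
This module manages batch operations asynchronously.          
The process maintains memory allocations periodically. The arc
                                                              
The system moni┌──────────────────────────────┐nously.        
The algorithm t│           Warning            │hronously.     
Error handling │       Connection lost.       │ficiently. The 
Error handling │ [Save]  Don't Save   Cancel  │bly. The pipeli
               └──────────────────────────────┘               
Error handling monitors queue items reliably. The process proc
                                                              
                                                              
                                                              
                                                              
                                                              
                                                              
                                                              


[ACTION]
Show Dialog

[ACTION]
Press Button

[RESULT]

The architecture implements configuration files asynchronously
The framework maintains user sessions asynchronously. Data pro
This module optimizes queue items incrementally. The process g
The process coordinates batch operations incrementally. The al
                                                              
This module manages batch operations asynchronously.          
The process maintains memory allocations periodically. The arc
                                                              
The system monitors memory allocations asynchronously.        
The algorithm transforms batch operations asynchronously.     
Error handling processes network connections efficiently. The 
Error handling optimizes database records reliably. The pipeli
                                                              
Error handling monitors queue items reliably. The process proc
                                                              
                                                              
                                                              
                                                              
                                                              
                                                              
                                                              


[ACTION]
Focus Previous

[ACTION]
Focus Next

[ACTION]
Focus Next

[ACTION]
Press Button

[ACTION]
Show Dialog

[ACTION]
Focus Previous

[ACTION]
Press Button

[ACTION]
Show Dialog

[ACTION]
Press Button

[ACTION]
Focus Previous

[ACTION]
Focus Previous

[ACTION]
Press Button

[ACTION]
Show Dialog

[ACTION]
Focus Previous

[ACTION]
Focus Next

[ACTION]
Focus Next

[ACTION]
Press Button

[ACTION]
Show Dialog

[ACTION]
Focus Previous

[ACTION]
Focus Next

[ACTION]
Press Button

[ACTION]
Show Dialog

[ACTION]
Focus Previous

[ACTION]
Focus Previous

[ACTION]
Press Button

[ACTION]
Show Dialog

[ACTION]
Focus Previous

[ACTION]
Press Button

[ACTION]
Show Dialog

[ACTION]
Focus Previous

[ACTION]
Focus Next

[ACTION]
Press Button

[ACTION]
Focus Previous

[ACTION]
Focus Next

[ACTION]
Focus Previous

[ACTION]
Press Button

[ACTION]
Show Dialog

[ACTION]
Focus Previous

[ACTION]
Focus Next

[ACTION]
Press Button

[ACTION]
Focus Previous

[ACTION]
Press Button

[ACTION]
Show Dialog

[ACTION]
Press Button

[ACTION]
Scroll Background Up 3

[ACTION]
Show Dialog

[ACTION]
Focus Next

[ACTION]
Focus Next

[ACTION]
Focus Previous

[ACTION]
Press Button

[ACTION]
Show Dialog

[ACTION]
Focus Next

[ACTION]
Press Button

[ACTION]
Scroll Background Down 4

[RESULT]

                                                              
This module manages batch operations asynchronously.          
The process maintains memory allocations periodically. The arc
                                                              
The system monitors memory allocations asynchronously.        
The algorithm transforms batch operations asynchronously.     
Error handling processes network connections efficiently. The 
Error handling optimizes database records reliably. The pipeli
                                                              
Error handling monitors queue items reliably. The process proc
                                                              
                                                              
                                                              
                                                              
                                                              
                                                              
                                                              
                                                              
                                                              
                                                              
                                                              
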